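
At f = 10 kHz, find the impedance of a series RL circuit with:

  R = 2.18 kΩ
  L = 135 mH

Step 1 — Angular frequency: ω = 2π·f = 2π·1e+04 = 6.283e+04 rad/s.
Step 2 — Component impedances:
  R: Z = R = 2180 Ω
  L: Z = jωL = j·6.283e+04·0.135 = 0 + j8482 Ω
Step 3 — Series combination: Z_total = R + L = 2180 + j8482 Ω = 8758∠75.6° Ω.

Z = 2180 + j8482 Ω = 8758∠75.6° Ω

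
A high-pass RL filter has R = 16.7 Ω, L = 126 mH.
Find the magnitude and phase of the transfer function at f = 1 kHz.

Step 1 — Angular frequency: ω = 2π·1000 = 6283 rad/s.
Step 2 — Transfer function: H(jω) = jωL/(R + jωL).
Step 3 — Numerator jωL = j·791.7; denominator R + jωL = 16.7 + j791.7.
Step 4 — H = 0.9996 + j0.02108.
Step 5 — Magnitude: |H| = 0.9998 (-0.0 dB); phase: φ = 1.2°.

|H| = 0.9998 (-0.0 dB), φ = 1.2°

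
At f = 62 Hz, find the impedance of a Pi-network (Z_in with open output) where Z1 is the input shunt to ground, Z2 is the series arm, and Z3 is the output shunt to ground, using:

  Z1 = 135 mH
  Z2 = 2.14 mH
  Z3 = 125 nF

Step 1 — Angular frequency: ω = 2π·f = 2π·62 = 389.6 rad/s.
Step 2 — Component impedances:
  Z1: Z = jωL = j·389.6·0.135 = 0 + j52.59 Ω
  Z2: Z = jωL = j·389.6·0.00214 = 0 + j0.8337 Ω
  Z3: Z = 1/(jωC) = -j/(ω·C) = 0 - j2.054e+04 Ω
Step 3 — With open output, the series arm Z2 and the output shunt Z3 appear in series to ground: Z2 + Z3 = 0 - j2.054e+04 Ω.
Step 4 — Parallel with input shunt Z1: Z_in = Z1 || (Z2 + Z3) = 0 + j52.73 Ω = 52.73∠90.0° Ω.

Z = 0 + j52.73 Ω = 52.73∠90.0° Ω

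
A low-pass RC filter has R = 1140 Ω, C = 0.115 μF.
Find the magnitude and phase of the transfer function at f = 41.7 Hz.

Step 1 — Angular frequency: ω = 2π·41.7 = 262 rad/s.
Step 2 — Transfer function: H(jω) = 1/(1 + jωRC).
Step 3 — Denominator: 1 + jωRC = 1 + j·262·1140·1.15e-07 = 1 + j0.03435.
Step 4 — H = 0.9988 - j0.03431.
Step 5 — Magnitude: |H| = 0.9994 (-0.0 dB); phase: φ = -2.0°.

|H| = 0.9994 (-0.0 dB), φ = -2.0°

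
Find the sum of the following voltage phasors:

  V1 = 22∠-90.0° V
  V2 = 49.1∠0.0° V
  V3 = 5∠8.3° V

Step 1 — Convert each phasor to rectangular form:
  V1 = 22·(cos(-90.0°) + j·sin(-90.0°)) = 0 - j22 V
  V2 = 49.1·(cos(0.0°) + j·sin(0.0°)) = 49.1 V
  V3 = 5·(cos(8.3°) + j·sin(8.3°)) = 4.948 + j0.7218 V
Step 2 — Sum components: V_total = 54.05 - j21.28 V.
Step 3 — Convert to polar: |V_total| = 58.09 V, ∠V_total = -21.5°.

V_total = 58.09∠-21.5° V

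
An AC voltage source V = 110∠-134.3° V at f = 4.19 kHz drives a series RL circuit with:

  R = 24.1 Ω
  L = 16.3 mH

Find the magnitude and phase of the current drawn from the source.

Step 1 — Angular frequency: ω = 2π·f = 2π·4190 = 2.633e+04 rad/s.
Step 2 — Component impedances:
  R: Z = R = 24.1 Ω
  L: Z = jωL = j·2.633e+04·0.0163 = 0 + j429.1 Ω
Step 3 — Series combination: Z_total = R + L = 24.1 + j429.1 Ω = 429.8∠86.8° Ω.
Step 4 — Source phasor: V = 110∠-134.3° V = -76.83 - j78.73 V.
Step 5 — Ohm's law: I = V / Z_total = (-76.83 - j78.73) / (24.1 + j429.1) = -0.1929 + j0.1682 A.
Step 6 — Convert to polar: |I| = 0.2559 A, ∠I = 138.9°.

I = 0.2559∠138.9° A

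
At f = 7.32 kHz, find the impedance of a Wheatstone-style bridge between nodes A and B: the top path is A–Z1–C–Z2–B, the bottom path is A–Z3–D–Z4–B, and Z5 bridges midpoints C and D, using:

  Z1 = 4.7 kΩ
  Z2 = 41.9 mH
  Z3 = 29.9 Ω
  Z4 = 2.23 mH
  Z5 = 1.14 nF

Step 1 — Angular frequency: ω = 2π·f = 2π·7320 = 4.599e+04 rad/s.
Step 2 — Component impedances:
  Z1: Z = R = 4700 Ω
  Z2: Z = jωL = j·4.599e+04·0.0419 = 0 + j1927 Ω
  Z3: Z = R = 29.9 Ω
  Z4: Z = jωL = j·4.599e+04·0.00223 = 0 + j102.6 Ω
  Z5: Z = 1/(jωC) = -j/(ω·C) = 0 - j1.907e+04 Ω
Step 3 — Bridge requires nodal analysis (the Z5 bridge couples midpoints C and D, so the two paths cannot be reduced to a simple series/parallel combination). Setting node B to ground and injecting 1 A at node A, the 3-node admittance system at A, C, D solves to V_A = Z_AB = 31.44 + j101 Ω = 105.8∠72.7° Ω.

Z = 31.44 + j101 Ω = 105.8∠72.7° Ω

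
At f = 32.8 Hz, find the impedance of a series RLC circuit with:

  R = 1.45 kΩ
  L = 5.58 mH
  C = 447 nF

Step 1 — Angular frequency: ω = 2π·f = 2π·32.8 = 206.1 rad/s.
Step 2 — Component impedances:
  R: Z = R = 1450 Ω
  L: Z = jωL = j·206.1·0.00558 = 0 + j1.15 Ω
  C: Z = 1/(jωC) = -j/(ω·C) = 0 - j1.086e+04 Ω
Step 3 — Series combination: Z_total = R + L + C = 1450 - j1.085e+04 Ω = 1.095e+04∠-82.4° Ω.

Z = 1450 - j1.085e+04 Ω = 1.095e+04∠-82.4° Ω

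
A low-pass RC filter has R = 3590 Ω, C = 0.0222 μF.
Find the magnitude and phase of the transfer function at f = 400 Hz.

Step 1 — Angular frequency: ω = 2π·400 = 2513 rad/s.
Step 2 — Transfer function: H(jω) = 1/(1 + jωRC).
Step 3 — Denominator: 1 + jωRC = 1 + j·2513·3590·2.22e-08 = 1 + j0.2003.
Step 4 — H = 0.9614 - j0.1926.
Step 5 — Magnitude: |H| = 0.9805 (-0.2 dB); phase: φ = -11.3°.

|H| = 0.9805 (-0.2 dB), φ = -11.3°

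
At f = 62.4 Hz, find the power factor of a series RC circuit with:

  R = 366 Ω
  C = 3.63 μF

Step 1 — Angular frequency: ω = 2π·f = 2π·62.4 = 392.1 rad/s.
Step 2 — Component impedances:
  R: Z = R = 366 Ω
  C: Z = 1/(jωC) = -j/(ω·C) = 0 - j702.6 Ω
Step 3 — Series combination: Z_total = R + C = 366 - j702.6 Ω = 792.2∠-62.5° Ω.
Step 4 — Power factor: PF = cos(φ) = Re(Z)/|Z| = 366/792.2 = 0.462.
Step 5 — Type: Im(Z) = -702.6 ⇒ leading (phase φ = -62.5°).

PF = 0.462 (leading, φ = -62.5°)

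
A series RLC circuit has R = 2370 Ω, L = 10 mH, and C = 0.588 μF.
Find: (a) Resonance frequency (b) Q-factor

Step 1 — Resonance condition Im(Z)=0 gives ω₀ = 1/√(LC).
Step 2 — ω₀ = 1/√(0.01·5.88e-07) = 1.304e+04 rad/s.
Step 3 — f₀ = ω₀/(2π) = 2076 Hz.
Step 4 — Series Q: Q = ω₀L/R = 1.304e+04·0.01/2370 = 0.05503.

(a) f₀ = 2076 Hz  (b) Q = 0.05503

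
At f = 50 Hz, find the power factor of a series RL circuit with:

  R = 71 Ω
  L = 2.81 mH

Step 1 — Angular frequency: ω = 2π·f = 2π·50 = 314.2 rad/s.
Step 2 — Component impedances:
  R: Z = R = 71 Ω
  L: Z = jωL = j·314.2·0.00281 = 0 + j0.8828 Ω
Step 3 — Series combination: Z_total = R + L = 71 + j0.8828 Ω = 71.01∠0.7° Ω.
Step 4 — Power factor: PF = cos(φ) = Re(Z)/|Z| = 71/71.01 = 0.9999.
Step 5 — Type: Im(Z) = 0.8828 ⇒ lagging (phase φ = 0.7°).

PF = 0.9999 (lagging, φ = 0.7°)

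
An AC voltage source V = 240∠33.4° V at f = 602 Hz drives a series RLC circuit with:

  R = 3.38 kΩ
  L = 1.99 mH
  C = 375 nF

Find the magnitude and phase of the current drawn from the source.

Step 1 — Angular frequency: ω = 2π·f = 2π·602 = 3782 rad/s.
Step 2 — Component impedances:
  R: Z = R = 3380 Ω
  L: Z = jωL = j·3782·0.00199 = 0 + j7.527 Ω
  C: Z = 1/(jωC) = -j/(ω·C) = 0 - j705 Ω
Step 3 — Series combination: Z_total = R + L + C = 3380 - j697.5 Ω = 3451∠-11.7° Ω.
Step 4 — Source phasor: V = 240∠33.4° V = 200.4 + j132.1 V.
Step 5 — Ohm's law: I = V / Z_total = (200.4 + j132.1) / (3380 - j697.5) = 0.04912 + j0.04922 A.
Step 6 — Convert to polar: |I| = 0.06954 A, ∠I = 45.1°.

I = 0.06954∠45.1° A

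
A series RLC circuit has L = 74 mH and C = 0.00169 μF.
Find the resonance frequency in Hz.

Step 1 — Resonance condition Im(Z)=0 gives ω₀ = 1/√(LC).
Step 2 — ω₀ = 1/√(0.074·1.69e-09) = 8.942e+04 rad/s.
Step 3 — f₀ = ω₀/(2π) = 1.423e+04 Hz.

f₀ = 1.423e+04 Hz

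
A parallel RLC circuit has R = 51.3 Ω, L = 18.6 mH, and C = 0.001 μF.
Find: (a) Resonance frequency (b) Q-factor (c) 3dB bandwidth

Step 1 — Resonance: ω₀ = 1/√(LC) = 1/√(0.0186·1e-09) = 2.319e+05 rad/s.
Step 2 — f₀ = ω₀/(2π) = 3.69e+04 Hz.
Step 3 — Parallel Q: Q = R/(ω₀L) = 51.3/(2.319e+05·0.0186) = 0.01189.
Step 4 — Bandwidth: Δω = ω₀/Q = 1.949e+07 rad/s; BW = Δω/(2π) = 3.102e+06 Hz.

(a) f₀ = 3.69e+04 Hz  (b) Q = 0.01189  (c) BW = 3.102e+06 Hz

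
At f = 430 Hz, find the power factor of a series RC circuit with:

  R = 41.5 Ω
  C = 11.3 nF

Step 1 — Angular frequency: ω = 2π·f = 2π·430 = 2702 rad/s.
Step 2 — Component impedances:
  R: Z = R = 41.5 Ω
  C: Z = 1/(jωC) = -j/(ω·C) = 0 - j3.275e+04 Ω
Step 3 — Series combination: Z_total = R + C = 41.5 - j3.275e+04 Ω = 3.275e+04∠-89.9° Ω.
Step 4 — Power factor: PF = cos(φ) = Re(Z)/|Z| = 41.5/3.275e+04 = 0.001267.
Step 5 — Type: Im(Z) = -3.275e+04 ⇒ leading (phase φ = -89.9°).

PF = 0.001267 (leading, φ = -89.9°)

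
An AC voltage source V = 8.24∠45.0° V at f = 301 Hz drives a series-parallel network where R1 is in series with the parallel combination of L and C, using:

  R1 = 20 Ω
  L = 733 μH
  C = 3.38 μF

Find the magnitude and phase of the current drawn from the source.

Step 1 — Angular frequency: ω = 2π·f = 2π·301 = 1891 rad/s.
Step 2 — Component impedances:
  R1: Z = R = 20 Ω
  L: Z = jωL = j·1891·0.000733 = 0 + j1.386 Ω
  C: Z = 1/(jωC) = -j/(ω·C) = 0 - j156.4 Ω
Step 3 — Parallel branch: L || C = 1/(1/L + 1/C) = 0 + j1.399 Ω.
Step 4 — Series with R1: Z_total = R1 + (L || C) = 20 + j1.399 Ω = 20.05∠4.0° Ω.
Step 5 — Source phasor: V = 8.24∠45.0° V = 5.827 + j5.827 V.
Step 6 — Ohm's law: I = V / Z_total = (5.827 + j5.827) / (20 + j1.399) = 0.3102 + j0.2696 A.
Step 7 — Convert to polar: |I| = 0.411 A, ∠I = 41.0°.

I = 0.411∠41.0° A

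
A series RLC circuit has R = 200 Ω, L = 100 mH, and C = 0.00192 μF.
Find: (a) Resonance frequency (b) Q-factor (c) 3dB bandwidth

Step 1 — Resonance: ω₀ = 1/√(LC) = 1/√(0.1·1.92e-09) = 7.217e+04 rad/s.
Step 2 — f₀ = ω₀/(2π) = 1.149e+04 Hz.
Step 3 — Series Q: Q = ω₀L/R = 7.217e+04·0.1/200 = 36.08.
Step 4 — Bandwidth: Δω = ω₀/Q = 2000 rad/s; BW = Δω/(2π) = 318.3 Hz.

(a) f₀ = 1.149e+04 Hz  (b) Q = 36.08  (c) BW = 318.3 Hz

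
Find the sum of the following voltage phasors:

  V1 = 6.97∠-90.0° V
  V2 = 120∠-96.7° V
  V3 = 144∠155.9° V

Step 1 — Convert each phasor to rectangular form:
  V1 = 6.97·(cos(-90.0°) + j·sin(-90.0°)) = 0 - j6.97 V
  V2 = 120·(cos(-96.7°) + j·sin(-96.7°)) = -14 - j119.2 V
  V3 = 144·(cos(155.9°) + j·sin(155.9°)) = -131.4 + j58.8 V
Step 2 — Sum components: V_total = -145.4 - j67.35 V.
Step 3 — Convert to polar: |V_total| = 160.3 V, ∠V_total = -155.2°.

V_total = 160.3∠-155.2° V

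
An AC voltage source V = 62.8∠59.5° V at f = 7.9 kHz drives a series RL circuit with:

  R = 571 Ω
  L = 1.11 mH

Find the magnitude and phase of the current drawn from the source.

Step 1 — Angular frequency: ω = 2π·f = 2π·7900 = 4.964e+04 rad/s.
Step 2 — Component impedances:
  R: Z = R = 571 Ω
  L: Z = jωL = j·4.964e+04·0.00111 = 0 + j55.1 Ω
Step 3 — Series combination: Z_total = R + L = 571 + j55.1 Ω = 573.7∠5.5° Ω.
Step 4 — Source phasor: V = 62.8∠59.5° V = 31.87 + j54.11 V.
Step 5 — Ohm's law: I = V / Z_total = (31.87 + j54.11) / (571 + j55.1) = 0.06437 + j0.08855 A.
Step 6 — Convert to polar: |I| = 0.1095 A, ∠I = 54.0°.

I = 0.1095∠54.0° A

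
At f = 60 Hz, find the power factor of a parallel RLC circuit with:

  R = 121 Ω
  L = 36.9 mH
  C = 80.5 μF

Step 1 — Angular frequency: ω = 2π·f = 2π·60 = 377 rad/s.
Step 2 — Component impedances:
  R: Z = R = 121 Ω
  L: Z = jωL = j·377·0.0369 = 0 + j13.91 Ω
  C: Z = 1/(jωC) = -j/(ω·C) = 0 - j32.95 Ω
Step 3 — Parallel combination: 1/Z_total = 1/R + 1/L + 1/C; Z_total = 4.607 + j23.16 Ω = 23.61∠78.7° Ω.
Step 4 — Power factor: PF = cos(φ) = Re(Z)/|Z| = 4.607/23.61 = 0.1951.
Step 5 — Type: Im(Z) = 23.16 ⇒ lagging (phase φ = 78.7°).

PF = 0.1951 (lagging, φ = 78.7°)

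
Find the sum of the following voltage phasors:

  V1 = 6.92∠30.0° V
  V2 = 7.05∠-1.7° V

Step 1 — Convert each phasor to rectangular form:
  V1 = 6.92·(cos(30.0°) + j·sin(30.0°)) = 5.993 + j3.46 V
  V2 = 7.05·(cos(-1.7°) + j·sin(-1.7°)) = 7.047 - j0.2091 V
Step 2 — Sum components: V_total = 13.04 + j3.251 V.
Step 3 — Convert to polar: |V_total| = 13.44 V, ∠V_total = 14.0°.

V_total = 13.44∠14.0° V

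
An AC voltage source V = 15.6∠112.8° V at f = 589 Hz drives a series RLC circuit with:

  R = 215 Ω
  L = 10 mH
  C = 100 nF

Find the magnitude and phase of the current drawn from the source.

Step 1 — Angular frequency: ω = 2π·f = 2π·589 = 3701 rad/s.
Step 2 — Component impedances:
  R: Z = R = 215 Ω
  L: Z = jωL = j·3701·0.01 = 0 + j37.01 Ω
  C: Z = 1/(jωC) = -j/(ω·C) = 0 - j2702 Ω
Step 3 — Series combination: Z_total = R + L + C = 215 - j2665 Ω = 2674∠-85.4° Ω.
Step 4 — Source phasor: V = 15.6∠112.8° V = -6.045 + j14.38 V.
Step 5 — Ohm's law: I = V / Z_total = (-6.045 + j14.38) / (215 - j2665) = -0.005543 - j0.001821 A.
Step 6 — Convert to polar: |I| = 0.005834 A, ∠I = -161.8°.

I = 0.005834∠-161.8° A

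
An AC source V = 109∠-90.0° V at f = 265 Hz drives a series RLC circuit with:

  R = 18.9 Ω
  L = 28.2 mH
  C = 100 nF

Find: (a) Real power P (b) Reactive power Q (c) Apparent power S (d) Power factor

Step 1 — Angular frequency: ω = 2π·f = 2π·265 = 1665 rad/s.
Step 2 — Component impedances:
  R: Z = R = 18.9 Ω
  L: Z = jωL = j·1665·0.0282 = 0 + j46.95 Ω
  C: Z = 1/(jωC) = -j/(ω·C) = 0 - j6006 Ω
Step 3 — Series combination: Z_total = R + L + C = 18.9 - j5959 Ω = 5959∠-89.8° Ω.
Step 4 — Source phasor: V = 109∠-90.0° V = 0 - j109 V.
Step 5 — Current: I = V / Z = 0.01829 - j5.802e-05 A = 0.01829∠-0.2° A.
Step 6 — Complex power: S = V·I* = 0.006324 - j1.994 VA.
Step 7 — Real power: P = Re(S) = 0.006324 W.
Step 8 — Reactive power: Q = Im(S) = -1.994 VAR.
Step 9 — Apparent power: |S| = 1.994 VA.
Step 10 — Power factor: PF = P/|S| = 0.003172 (leading).

(a) P = 0.006324 W  (b) Q = -1.994 VAR  (c) S = 1.994 VA  (d) PF = 0.003172 (leading)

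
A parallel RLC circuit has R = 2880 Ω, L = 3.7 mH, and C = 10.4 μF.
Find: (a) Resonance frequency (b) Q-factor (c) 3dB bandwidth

Step 1 — Resonance: ω₀ = 1/√(LC) = 1/√(0.0037·1.04e-05) = 5098 rad/s.
Step 2 — f₀ = ω₀/(2π) = 811.3 Hz.
Step 3 — Parallel Q: Q = R/(ω₀L) = 2880/(5098·0.0037) = 152.7.
Step 4 — Bandwidth: Δω = ω₀/Q = 33.39 rad/s; BW = Δω/(2π) = 5.314 Hz.

(a) f₀ = 811.3 Hz  (b) Q = 152.7  (c) BW = 5.314 Hz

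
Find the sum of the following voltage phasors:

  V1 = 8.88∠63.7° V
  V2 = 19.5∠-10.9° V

Step 1 — Convert each phasor to rectangular form:
  V1 = 8.88·(cos(63.7°) + j·sin(63.7°)) = 3.934 + j7.961 V
  V2 = 19.5·(cos(-10.9°) + j·sin(-10.9°)) = 19.15 - j3.687 V
Step 2 — Sum components: V_total = 23.08 + j4.273 V.
Step 3 — Convert to polar: |V_total| = 23.47 V, ∠V_total = 10.5°.

V_total = 23.47∠10.5° V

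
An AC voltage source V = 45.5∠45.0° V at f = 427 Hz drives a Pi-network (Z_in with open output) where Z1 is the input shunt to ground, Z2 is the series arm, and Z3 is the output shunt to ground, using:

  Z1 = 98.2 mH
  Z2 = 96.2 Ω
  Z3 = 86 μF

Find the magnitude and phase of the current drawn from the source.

Step 1 — Angular frequency: ω = 2π·f = 2π·427 = 2683 rad/s.
Step 2 — Component impedances:
  Z1: Z = jωL = j·2683·0.0982 = 0 + j263.5 Ω
  Z2: Z = R = 96.2 Ω
  Z3: Z = 1/(jωC) = -j/(ω·C) = 0 - j4.334 Ω
Step 3 — With open output, the series arm Z2 and the output shunt Z3 appear in series to ground: Z2 + Z3 = 96.2 - j4.334 Ω.
Step 4 — Parallel with input shunt Z1: Z_in = Z1 || (Z2 + Z3) = 87.4 + j28.04 Ω = 91.79∠17.8° Ω.
Step 5 — Source phasor: V = 45.5∠45.0° V = 32.17 + j32.17 V.
Step 6 — Ohm's law: I = V / Z_total = (32.17 + j32.17) / (87.4 + j28.04) = 0.4408 + j0.2267 A.
Step 7 — Convert to polar: |I| = 0.4957 A, ∠I = 27.2°.

I = 0.4957∠27.2° A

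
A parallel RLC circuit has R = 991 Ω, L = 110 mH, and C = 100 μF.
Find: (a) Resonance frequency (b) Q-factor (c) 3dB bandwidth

Step 1 — Resonance: ω₀ = 1/√(LC) = 1/√(0.11·0.0001) = 301.5 rad/s.
Step 2 — f₀ = ω₀/(2π) = 47.99 Hz.
Step 3 — Parallel Q: Q = R/(ω₀L) = 991/(301.5·0.11) = 29.88.
Step 4 — Bandwidth: Δω = ω₀/Q = 10.09 rad/s; BW = Δω/(2π) = 1.606 Hz.

(a) f₀ = 47.99 Hz  (b) Q = 29.88  (c) BW = 1.606 Hz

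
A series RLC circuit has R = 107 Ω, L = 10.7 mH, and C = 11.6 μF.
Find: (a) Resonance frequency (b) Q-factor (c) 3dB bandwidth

Step 1 — Resonance condition Im(Z)=0 gives ω₀ = 1/√(LC).
Step 2 — ω₀ = 1/√(0.0107·1.16e-05) = 2838 rad/s.
Step 3 — f₀ = ω₀/(2π) = 451.8 Hz.
Step 4 — Series Q: Q = ω₀L/R = 2838·0.0107/107 = 0.2838.
Step 5 — 3dB bandwidth: Δω = ω₀/Q = 1e+04 rad/s; BW = Δω/(2π) = 1592 Hz.

(a) f₀ = 451.8 Hz  (b) Q = 0.2838  (c) BW = 1592 Hz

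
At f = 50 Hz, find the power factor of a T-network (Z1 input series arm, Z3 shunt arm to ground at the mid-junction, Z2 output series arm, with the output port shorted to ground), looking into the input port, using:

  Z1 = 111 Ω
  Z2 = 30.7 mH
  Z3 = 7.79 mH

Step 1 — Angular frequency: ω = 2π·f = 2π·50 = 314.2 rad/s.
Step 2 — Component impedances:
  Z1: Z = R = 111 Ω
  Z2: Z = jωL = j·314.2·0.0307 = 0 + j9.645 Ω
  Z3: Z = jωL = j·314.2·0.00779 = 0 + j2.447 Ω
Step 3 — With the output port shorted to ground, the output series arm Z2 runs from the junction to ground; the shunt arm Z3 also runs from the junction to ground. They appear in parallel: Z3 || Z2 = 0 + j1.952 Ω.
Step 4 — Series with input arm Z1: Z_in = Z1 + (Z3 || Z2) = 111 + j1.952 Ω = 111∠1.0° Ω.
Step 5 — Power factor: PF = cos(φ) = Re(Z)/|Z| = 111/111.02 = 0.9998.
Step 6 — Type: Im(Z) = 1.952 ⇒ lagging (phase φ = 1.0°).

PF = 0.9998 (lagging, φ = 1.0°)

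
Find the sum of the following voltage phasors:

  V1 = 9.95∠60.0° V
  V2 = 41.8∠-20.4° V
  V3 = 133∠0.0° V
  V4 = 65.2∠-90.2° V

Step 1 — Convert each phasor to rectangular form:
  V1 = 9.95·(cos(60.0°) + j·sin(60.0°)) = 4.975 + j8.617 V
  V2 = 41.8·(cos(-20.4°) + j·sin(-20.4°)) = 39.18 - j14.57 V
  V3 = 133·(cos(0.0°) + j·sin(0.0°)) = 133 V
  V4 = 65.2·(cos(-90.2°) + j·sin(-90.2°)) = -0.2276 - j65.2 V
Step 2 — Sum components: V_total = 176.9 - j71.15 V.
Step 3 — Convert to polar: |V_total| = 190.7 V, ∠V_total = -21.9°.

V_total = 190.7∠-21.9° V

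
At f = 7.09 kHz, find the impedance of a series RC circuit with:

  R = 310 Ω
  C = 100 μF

Step 1 — Angular frequency: ω = 2π·f = 2π·7090 = 4.455e+04 rad/s.
Step 2 — Component impedances:
  R: Z = R = 310 Ω
  C: Z = 1/(jωC) = -j/(ω·C) = 0 - j0.2245 Ω
Step 3 — Series combination: Z_total = R + C = 310 - j0.2245 Ω = 310∠-0.0° Ω.

Z = 310 - j0.2245 Ω = 310∠-0.0° Ω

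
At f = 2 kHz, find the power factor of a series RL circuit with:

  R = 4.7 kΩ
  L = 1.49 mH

Step 1 — Angular frequency: ω = 2π·f = 2π·2000 = 1.257e+04 rad/s.
Step 2 — Component impedances:
  R: Z = R = 4700 Ω
  L: Z = jωL = j·1.257e+04·0.00149 = 0 + j18.72 Ω
Step 3 — Series combination: Z_total = R + L = 4700 + j18.72 Ω = 4700∠0.2° Ω.
Step 4 — Power factor: PF = cos(φ) = Re(Z)/|Z| = 4700/4700 = 1.
Step 5 — Type: Im(Z) = 18.72 ⇒ lagging (phase φ = 0.2°).

PF = 1 (lagging, φ = 0.2°)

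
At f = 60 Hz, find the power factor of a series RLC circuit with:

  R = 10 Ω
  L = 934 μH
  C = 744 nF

Step 1 — Angular frequency: ω = 2π·f = 2π·60 = 377 rad/s.
Step 2 — Component impedances:
  R: Z = R = 10 Ω
  L: Z = jωL = j·377·0.000934 = 0 + j0.3521 Ω
  C: Z = 1/(jωC) = -j/(ω·C) = 0 - j3565 Ω
Step 3 — Series combination: Z_total = R + L + C = 10 - j3565 Ω = 3565∠-89.8° Ω.
Step 4 — Power factor: PF = cos(φ) = Re(Z)/|Z| = 10/3565 = 0.002805.
Step 5 — Type: Im(Z) = -3565 ⇒ leading (phase φ = -89.8°).

PF = 0.002805 (leading, φ = -89.8°)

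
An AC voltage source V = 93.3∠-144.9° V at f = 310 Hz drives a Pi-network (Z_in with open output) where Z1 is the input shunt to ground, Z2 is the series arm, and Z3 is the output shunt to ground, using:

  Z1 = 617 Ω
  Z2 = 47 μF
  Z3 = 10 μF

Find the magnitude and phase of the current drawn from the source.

Step 1 — Angular frequency: ω = 2π·f = 2π·310 = 1948 rad/s.
Step 2 — Component impedances:
  Z1: Z = R = 617 Ω
  Z2: Z = 1/(jωC) = -j/(ω·C) = 0 - j10.92 Ω
  Z3: Z = 1/(jωC) = -j/(ω·C) = 0 - j51.34 Ω
Step 3 — With open output, the series arm Z2 and the output shunt Z3 appear in series to ground: Z2 + Z3 = 0 - j62.26 Ω.
Step 4 — Parallel with input shunt Z1: Z_in = Z1 || (Z2 + Z3) = 6.22 - j61.64 Ω = 61.95∠-84.2° Ω.
Step 5 — Source phasor: V = 93.3∠-144.9° V = -76.33 - j53.65 V.
Step 6 — Ohm's law: I = V / Z_total = (-76.33 - j53.65) / (6.22 - j61.64) = 0.7379 - j1.313 A.
Step 7 — Convert to polar: |I| = 1.506 A, ∠I = -60.7°.

I = 1.506∠-60.7° A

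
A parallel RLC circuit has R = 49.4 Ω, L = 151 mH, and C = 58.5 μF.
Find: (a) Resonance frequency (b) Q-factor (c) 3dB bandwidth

Step 1 — Resonance: ω₀ = 1/√(LC) = 1/√(0.151·5.85e-05) = 336.5 rad/s.
Step 2 — f₀ = ω₀/(2π) = 53.55 Hz.
Step 3 — Parallel Q: Q = R/(ω₀L) = 49.4/(336.5·0.151) = 0.9723.
Step 4 — Bandwidth: Δω = ω₀/Q = 346 rad/s; BW = Δω/(2π) = 55.07 Hz.

(a) f₀ = 53.55 Hz  (b) Q = 0.9723  (c) BW = 55.07 Hz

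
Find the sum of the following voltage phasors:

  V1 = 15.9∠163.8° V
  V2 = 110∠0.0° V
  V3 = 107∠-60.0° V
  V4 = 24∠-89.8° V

Step 1 — Convert each phasor to rectangular form:
  V1 = 15.9·(cos(163.8°) + j·sin(163.8°)) = -15.27 + j4.436 V
  V2 = 110·(cos(0.0°) + j·sin(0.0°)) = 110 V
  V3 = 107·(cos(-60.0°) + j·sin(-60.0°)) = 53.5 - j92.66 V
  V4 = 24·(cos(-89.8°) + j·sin(-89.8°)) = 0.08378 - j24 V
Step 2 — Sum components: V_total = 148.3 - j112.2 V.
Step 3 — Convert to polar: |V_total| = 186 V, ∠V_total = -37.1°.

V_total = 186∠-37.1° V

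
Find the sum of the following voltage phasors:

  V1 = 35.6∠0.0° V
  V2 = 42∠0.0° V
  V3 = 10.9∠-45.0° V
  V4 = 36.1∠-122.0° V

Step 1 — Convert each phasor to rectangular form:
  V1 = 35.6·(cos(0.0°) + j·sin(0.0°)) = 35.6 V
  V2 = 42·(cos(0.0°) + j·sin(0.0°)) = 42 V
  V3 = 10.9·(cos(-45.0°) + j·sin(-45.0°)) = 7.707 - j7.707 V
  V4 = 36.1·(cos(-122.0°) + j·sin(-122.0°)) = -19.13 - j30.61 V
Step 2 — Sum components: V_total = 66.18 - j38.32 V.
Step 3 — Convert to polar: |V_total| = 76.47 V, ∠V_total = -30.1°.

V_total = 76.47∠-30.1° V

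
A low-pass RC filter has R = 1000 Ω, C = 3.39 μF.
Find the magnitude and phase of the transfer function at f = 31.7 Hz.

Step 1 — Angular frequency: ω = 2π·31.7 = 199.2 rad/s.
Step 2 — Transfer function: H(jω) = 1/(1 + jωRC).
Step 3 — Denominator: 1 + jωRC = 1 + j·199.2·1000·3.39e-06 = 1 + j0.6752.
Step 4 — H = 0.6869 - j0.4638.
Step 5 — Magnitude: |H| = 0.8288 (-1.6 dB); phase: φ = -34.0°.

|H| = 0.8288 (-1.6 dB), φ = -34.0°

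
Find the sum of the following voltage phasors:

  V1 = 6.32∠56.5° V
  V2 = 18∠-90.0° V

Step 1 — Convert each phasor to rectangular form:
  V1 = 6.32·(cos(56.5°) + j·sin(56.5°)) = 3.488 + j5.27 V
  V2 = 18·(cos(-90.0°) + j·sin(-90.0°)) = 0 - j18 V
Step 2 — Sum components: V_total = 3.488 - j12.73 V.
Step 3 — Convert to polar: |V_total| = 13.2 V, ∠V_total = -74.7°.

V_total = 13.2∠-74.7° V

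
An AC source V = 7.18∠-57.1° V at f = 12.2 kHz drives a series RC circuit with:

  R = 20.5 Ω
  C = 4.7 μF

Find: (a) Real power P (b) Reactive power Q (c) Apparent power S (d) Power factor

Step 1 — Angular frequency: ω = 2π·f = 2π·1.22e+04 = 7.665e+04 rad/s.
Step 2 — Component impedances:
  R: Z = R = 20.5 Ω
  C: Z = 1/(jωC) = -j/(ω·C) = 0 - j2.776 Ω
Step 3 — Series combination: Z_total = R + C = 20.5 - j2.776 Ω = 20.69∠-7.7° Ω.
Step 4 — Source phasor: V = 7.18∠-57.1° V = 3.9 - j6.028 V.
Step 5 — Current: I = V / Z = 0.2259 - j0.2635 A = 0.3471∠-49.4° A.
Step 6 — Complex power: S = V·I* = 2.469 - j0.3344 VA.
Step 7 — Real power: P = Re(S) = 2.469 W.
Step 8 — Reactive power: Q = Im(S) = -0.3344 VAR.
Step 9 — Apparent power: |S| = 2.492 VA.
Step 10 — Power factor: PF = P/|S| = 0.991 (leading).

(a) P = 2.469 W  (b) Q = -0.3344 VAR  (c) S = 2.492 VA  (d) PF = 0.991 (leading)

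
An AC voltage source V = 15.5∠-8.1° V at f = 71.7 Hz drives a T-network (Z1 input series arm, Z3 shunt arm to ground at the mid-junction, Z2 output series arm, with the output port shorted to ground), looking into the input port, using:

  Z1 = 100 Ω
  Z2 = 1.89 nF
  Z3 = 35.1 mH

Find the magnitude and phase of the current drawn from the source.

Step 1 — Angular frequency: ω = 2π·f = 2π·71.7 = 450.5 rad/s.
Step 2 — Component impedances:
  Z1: Z = R = 100 Ω
  Z2: Z = 1/(jωC) = -j/(ω·C) = 0 - j1.174e+06 Ω
  Z3: Z = jωL = j·450.5·0.0351 = 0 + j15.81 Ω
Step 3 — With the output port shorted to ground, the output series arm Z2 runs from the junction to ground; the shunt arm Z3 also runs from the junction to ground. They appear in parallel: Z3 || Z2 = 0 + j15.81 Ω.
Step 4 — Series with input arm Z1: Z_in = Z1 + (Z3 || Z2) = 100 + j15.81 Ω = 101.2∠9.0° Ω.
Step 5 — Source phasor: V = 15.5∠-8.1° V = 15.35 - j2.184 V.
Step 6 — Ohm's law: I = V / Z_total = (15.35 - j2.184) / (100 + j15.81) = 0.1463 - j0.04498 A.
Step 7 — Convert to polar: |I| = 0.1531 A, ∠I = -17.1°.

I = 0.1531∠-17.1° A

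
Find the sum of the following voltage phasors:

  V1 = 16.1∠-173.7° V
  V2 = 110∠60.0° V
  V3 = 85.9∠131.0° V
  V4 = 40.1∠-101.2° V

Step 1 — Convert each phasor to rectangular form:
  V1 = 16.1·(cos(-173.7°) + j·sin(-173.7°)) = -16 - j1.767 V
  V2 = 110·(cos(60.0°) + j·sin(60.0°)) = 55 + j95.26 V
  V3 = 85.9·(cos(131.0°) + j·sin(131.0°)) = -56.36 + j64.83 V
  V4 = 40.1·(cos(-101.2°) + j·sin(-101.2°)) = -7.789 - j39.34 V
Step 2 — Sum components: V_total = -25.15 + j119 V.
Step 3 — Convert to polar: |V_total| = 121.6 V, ∠V_total = 101.9°.

V_total = 121.6∠101.9° V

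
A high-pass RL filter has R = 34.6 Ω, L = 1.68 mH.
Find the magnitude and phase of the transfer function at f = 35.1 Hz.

Step 1 — Angular frequency: ω = 2π·35.1 = 220.5 rad/s.
Step 2 — Transfer function: H(jω) = jωL/(R + jωL).
Step 3 — Numerator jωL = j·0.3705; denominator R + jωL = 34.6 + j0.3705.
Step 4 — H = 0.0001147 + j0.01071.
Step 5 — Magnitude: |H| = 0.01071 (-39.4 dB); phase: φ = 89.4°.

|H| = 0.01071 (-39.4 dB), φ = 89.4°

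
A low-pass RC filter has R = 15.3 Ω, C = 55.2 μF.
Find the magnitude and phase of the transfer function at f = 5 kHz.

Step 1 — Angular frequency: ω = 2π·5000 = 3.142e+04 rad/s.
Step 2 — Transfer function: H(jω) = 1/(1 + jωRC).
Step 3 — Denominator: 1 + jωRC = 1 + j·3.142e+04·15.3·5.52e-05 = 1 + j26.53.
Step 4 — H = 0.001418 - j0.03764.
Step 5 — Magnitude: |H| = 0.03766 (-28.5 dB); phase: φ = -87.8°.

|H| = 0.03766 (-28.5 dB), φ = -87.8°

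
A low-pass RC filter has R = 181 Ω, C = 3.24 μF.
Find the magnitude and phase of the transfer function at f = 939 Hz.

Step 1 — Angular frequency: ω = 2π·939 = 5900 rad/s.
Step 2 — Transfer function: H(jω) = 1/(1 + jωRC).
Step 3 — Denominator: 1 + jωRC = 1 + j·5900·181·3.24e-06 = 1 + j3.46.
Step 4 — H = 0.07709 - j0.2667.
Step 5 — Magnitude: |H| = 0.2777 (-11.1 dB); phase: φ = -73.9°.

|H| = 0.2777 (-11.1 dB), φ = -73.9°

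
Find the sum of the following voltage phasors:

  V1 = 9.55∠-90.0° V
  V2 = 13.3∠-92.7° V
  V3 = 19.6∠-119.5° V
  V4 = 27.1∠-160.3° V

Step 1 — Convert each phasor to rectangular form:
  V1 = 9.55·(cos(-90.0°) + j·sin(-90.0°)) = 0 - j9.55 V
  V2 = 13.3·(cos(-92.7°) + j·sin(-92.7°)) = -0.6265 - j13.29 V
  V3 = 19.6·(cos(-119.5°) + j·sin(-119.5°)) = -9.652 - j17.06 V
  V4 = 27.1·(cos(-160.3°) + j·sin(-160.3°)) = -25.51 - j9.135 V
Step 2 — Sum components: V_total = -35.79 - j49.03 V.
Step 3 — Convert to polar: |V_total| = 60.7 V, ∠V_total = -126.1°.

V_total = 60.7∠-126.1° V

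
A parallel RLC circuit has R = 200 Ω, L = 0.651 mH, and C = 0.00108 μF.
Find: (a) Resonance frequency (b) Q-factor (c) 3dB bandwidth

Step 1 — Resonance: ω₀ = 1/√(LC) = 1/√(0.000651·1.08e-09) = 1.193e+06 rad/s.
Step 2 — f₀ = ω₀/(2π) = 1.898e+05 Hz.
Step 3 — Parallel Q: Q = R/(ω₀L) = 200/(1.193e+06·0.000651) = 0.2576.
Step 4 — Bandwidth: Δω = ω₀/Q = 4.63e+06 rad/s; BW = Δω/(2π) = 7.368e+05 Hz.

(a) f₀ = 1.898e+05 Hz  (b) Q = 0.2576  (c) BW = 7.368e+05 Hz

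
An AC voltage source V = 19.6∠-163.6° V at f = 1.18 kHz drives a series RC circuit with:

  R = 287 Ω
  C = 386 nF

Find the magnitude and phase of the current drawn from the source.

Step 1 — Angular frequency: ω = 2π·f = 2π·1180 = 7414 rad/s.
Step 2 — Component impedances:
  R: Z = R = 287 Ω
  C: Z = 1/(jωC) = -j/(ω·C) = 0 - j349.4 Ω
Step 3 — Series combination: Z_total = R + C = 287 - j349.4 Ω = 452.2∠-50.6° Ω.
Step 4 — Source phasor: V = 19.6∠-163.6° V = -18.8 - j5.534 V.
Step 5 — Ohm's law: I = V / Z_total = (-18.8 - j5.534) / (287 - j349.4) = -0.01694 - j0.0399 A.
Step 6 — Convert to polar: |I| = 0.04335 A, ∠I = -113.0°.

I = 0.04335∠-113.0° A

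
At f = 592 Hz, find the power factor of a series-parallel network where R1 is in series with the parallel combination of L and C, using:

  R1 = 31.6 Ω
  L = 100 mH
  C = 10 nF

Step 1 — Angular frequency: ω = 2π·f = 2π·592 = 3720 rad/s.
Step 2 — Component impedances:
  R1: Z = R = 31.6 Ω
  L: Z = jωL = j·3720·0.1 = 0 + j372 Ω
  C: Z = 1/(jωC) = -j/(ω·C) = 0 - j2.688e+04 Ω
Step 3 — Parallel branch: L || C = 1/(1/L + 1/C) = 0 + j377.2 Ω.
Step 4 — Series with R1: Z_total = R1 + (L || C) = 31.6 + j377.2 Ω = 378.5∠85.2° Ω.
Step 5 — Power factor: PF = cos(φ) = Re(Z)/|Z| = 31.6/378.5 = 0.08349.
Step 6 — Type: Im(Z) = 377.2 ⇒ lagging (phase φ = 85.2°).

PF = 0.08349 (lagging, φ = 85.2°)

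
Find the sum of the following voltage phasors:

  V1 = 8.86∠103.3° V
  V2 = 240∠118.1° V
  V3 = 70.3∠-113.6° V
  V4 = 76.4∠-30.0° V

Step 1 — Convert each phasor to rectangular form:
  V1 = 8.86·(cos(103.3°) + j·sin(103.3°)) = -2.038 + j8.622 V
  V2 = 240·(cos(118.1°) + j·sin(118.1°)) = -113 + j211.7 V
  V3 = 70.3·(cos(-113.6°) + j·sin(-113.6°)) = -28.14 - j64.42 V
  V4 = 76.4·(cos(-30.0°) + j·sin(-30.0°)) = 66.16 - j38.2 V
Step 2 — Sum components: V_total = -77.06 + j117.7 V.
Step 3 — Convert to polar: |V_total| = 140.7 V, ∠V_total = 123.2°.

V_total = 140.7∠123.2° V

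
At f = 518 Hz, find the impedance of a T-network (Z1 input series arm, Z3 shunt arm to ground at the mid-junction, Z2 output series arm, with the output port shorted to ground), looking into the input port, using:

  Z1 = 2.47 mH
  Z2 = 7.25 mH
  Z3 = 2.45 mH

Step 1 — Angular frequency: ω = 2π·f = 2π·518 = 3255 rad/s.
Step 2 — Component impedances:
  Z1: Z = jωL = j·3255·0.00247 = 0 + j8.039 Ω
  Z2: Z = jωL = j·3255·0.00725 = 0 + j23.6 Ω
  Z3: Z = jωL = j·3255·0.00245 = 0 + j7.974 Ω
Step 3 — With the output port shorted to ground, the output series arm Z2 runs from the junction to ground; the shunt arm Z3 also runs from the junction to ground. They appear in parallel: Z3 || Z2 = 0 + j5.96 Ω.
Step 4 — Series with input arm Z1: Z_in = Z1 + (Z3 || Z2) = 0 + j14 Ω = 14∠90.0° Ω.

Z = 0 + j14 Ω = 14∠90.0° Ω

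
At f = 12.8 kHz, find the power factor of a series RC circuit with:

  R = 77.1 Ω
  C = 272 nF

Step 1 — Angular frequency: ω = 2π·f = 2π·1.28e+04 = 8.042e+04 rad/s.
Step 2 — Component impedances:
  R: Z = R = 77.1 Ω
  C: Z = 1/(jωC) = -j/(ω·C) = 0 - j45.71 Ω
Step 3 — Series combination: Z_total = R + C = 77.1 - j45.71 Ω = 89.63∠-30.7° Ω.
Step 4 — Power factor: PF = cos(φ) = Re(Z)/|Z| = 77.1/89.63 = 0.8602.
Step 5 — Type: Im(Z) = -45.71 ⇒ leading (phase φ = -30.7°).

PF = 0.8602 (leading, φ = -30.7°)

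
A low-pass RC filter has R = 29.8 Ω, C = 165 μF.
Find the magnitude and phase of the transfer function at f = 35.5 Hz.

Step 1 — Angular frequency: ω = 2π·35.5 = 223.1 rad/s.
Step 2 — Transfer function: H(jω) = 1/(1 + jωRC).
Step 3 — Denominator: 1 + jωRC = 1 + j·223.1·29.8·0.000165 = 1 + j1.097.
Step 4 — H = 0.454 - j0.4979.
Step 5 — Magnitude: |H| = 0.6738 (-3.4 dB); phase: φ = -47.6°.

|H| = 0.6738 (-3.4 dB), φ = -47.6°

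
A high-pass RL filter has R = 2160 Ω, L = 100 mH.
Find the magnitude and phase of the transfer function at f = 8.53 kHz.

Step 1 — Angular frequency: ω = 2π·8530 = 5.36e+04 rad/s.
Step 2 — Transfer function: H(jω) = jωL/(R + jωL).
Step 3 — Numerator jωL = j·5360; denominator R + jωL = 2160 + j5360.
Step 4 — H = 0.8603 + j0.3467.
Step 5 — Magnitude: |H| = 0.9275 (-0.7 dB); phase: φ = 22.0°.

|H| = 0.9275 (-0.7 dB), φ = 22.0°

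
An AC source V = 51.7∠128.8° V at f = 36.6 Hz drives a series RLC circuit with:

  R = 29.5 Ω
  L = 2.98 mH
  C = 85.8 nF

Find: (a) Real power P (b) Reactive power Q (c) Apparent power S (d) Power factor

Step 1 — Angular frequency: ω = 2π·f = 2π·36.6 = 230 rad/s.
Step 2 — Component impedances:
  R: Z = R = 29.5 Ω
  L: Z = jωL = j·230·0.00298 = 0 + j0.6853 Ω
  C: Z = 1/(jωC) = -j/(ω·C) = 0 - j5.068e+04 Ω
Step 3 — Series combination: Z_total = R + L + C = 29.5 - j5.068e+04 Ω = 5.068e+04∠-90.0° Ω.
Step 4 — Source phasor: V = 51.7∠128.8° V = -32.4 + j40.29 V.
Step 5 — Current: I = V / Z = -0.0007954 - j0.0006387 A = 0.00102∠-141.2° A.
Step 6 — Complex power: S = V·I* = 3.07e-05 - j0.05274 VA.
Step 7 — Real power: P = Re(S) = 3.07e-05 W.
Step 8 — Reactive power: Q = Im(S) = -0.05274 VAR.
Step 9 — Apparent power: |S| = 0.05274 VA.
Step 10 — Power factor: PF = P/|S| = 0.0005821 (leading).

(a) P = 3.07e-05 W  (b) Q = -0.05274 VAR  (c) S = 0.05274 VA  (d) PF = 0.0005821 (leading)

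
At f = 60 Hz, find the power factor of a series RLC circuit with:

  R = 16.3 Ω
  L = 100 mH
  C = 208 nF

Step 1 — Angular frequency: ω = 2π·f = 2π·60 = 377 rad/s.
Step 2 — Component impedances:
  R: Z = R = 16.3 Ω
  L: Z = jωL = j·377·0.1 = 0 + j37.7 Ω
  C: Z = 1/(jωC) = -j/(ω·C) = 0 - j1.275e+04 Ω
Step 3 — Series combination: Z_total = R + L + C = 16.3 - j1.272e+04 Ω = 1.272e+04∠-89.9° Ω.
Step 4 — Power factor: PF = cos(φ) = Re(Z)/|Z| = 16.3/12715 = 0.001282.
Step 5 — Type: Im(Z) = -1.272e+04 ⇒ leading (phase φ = -89.9°).

PF = 0.001282 (leading, φ = -89.9°)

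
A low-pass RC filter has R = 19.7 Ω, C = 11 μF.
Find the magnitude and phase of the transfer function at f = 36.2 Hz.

Step 1 — Angular frequency: ω = 2π·36.2 = 227.5 rad/s.
Step 2 — Transfer function: H(jω) = 1/(1 + jωRC).
Step 3 — Denominator: 1 + jωRC = 1 + j·227.5·19.7·1.1e-05 = 1 + j0.04929.
Step 4 — H = 0.9976 - j0.04917.
Step 5 — Magnitude: |H| = 0.9988 (-0.0 dB); phase: φ = -2.8°.

|H| = 0.9988 (-0.0 dB), φ = -2.8°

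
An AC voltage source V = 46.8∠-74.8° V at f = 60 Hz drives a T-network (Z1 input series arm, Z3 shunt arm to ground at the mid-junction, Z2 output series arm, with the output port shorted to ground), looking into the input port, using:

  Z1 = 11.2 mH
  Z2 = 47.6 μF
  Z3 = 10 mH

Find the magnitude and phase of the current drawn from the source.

Step 1 — Angular frequency: ω = 2π·f = 2π·60 = 377 rad/s.
Step 2 — Component impedances:
  Z1: Z = jωL = j·377·0.0112 = 0 + j4.222 Ω
  Z2: Z = 1/(jωC) = -j/(ω·C) = 0 - j55.73 Ω
  Z3: Z = jωL = j·377·0.01 = 0 + j3.77 Ω
Step 3 — With the output port shorted to ground, the output series arm Z2 runs from the junction to ground; the shunt arm Z3 also runs from the junction to ground. They appear in parallel: Z3 || Z2 = 0 + j4.043 Ω.
Step 4 — Series with input arm Z1: Z_in = Z1 + (Z3 || Z2) = 0 + j8.266 Ω = 8.266∠90.0° Ω.
Step 5 — Source phasor: V = 46.8∠-74.8° V = 12.27 - j45.16 V.
Step 6 — Ohm's law: I = V / Z_total = (12.27 - j45.16) / (0 + j8.266) = -5.464 - j1.484 A.
Step 7 — Convert to polar: |I| = 5.662 A, ∠I = -164.8°.

I = 5.662∠-164.8° A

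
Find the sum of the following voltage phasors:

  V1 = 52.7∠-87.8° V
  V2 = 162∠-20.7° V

Step 1 — Convert each phasor to rectangular form:
  V1 = 52.7·(cos(-87.8°) + j·sin(-87.8°)) = 2.023 - j52.66 V
  V2 = 162·(cos(-20.7°) + j·sin(-20.7°)) = 151.5 - j57.26 V
Step 2 — Sum components: V_total = 153.6 - j109.9 V.
Step 3 — Convert to polar: |V_total| = 188.9 V, ∠V_total = -35.6°.

V_total = 188.9∠-35.6° V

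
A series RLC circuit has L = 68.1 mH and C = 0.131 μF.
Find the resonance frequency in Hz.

Step 1 — Resonance condition Im(Z)=0 gives ω₀ = 1/√(LC).
Step 2 — ω₀ = 1/√(0.0681·1.31e-07) = 1.059e+04 rad/s.
Step 3 — f₀ = ω₀/(2π) = 1685 Hz.

f₀ = 1685 Hz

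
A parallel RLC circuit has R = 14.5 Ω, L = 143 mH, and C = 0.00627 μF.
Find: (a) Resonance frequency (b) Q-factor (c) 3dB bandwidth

Step 1 — Resonance: ω₀ = 1/√(LC) = 1/√(0.143·6.27e-09) = 3.34e+04 rad/s.
Step 2 — f₀ = ω₀/(2π) = 5315 Hz.
Step 3 — Parallel Q: Q = R/(ω₀L) = 14.5/(3.34e+04·0.143) = 0.003036.
Step 4 — Bandwidth: Δω = ω₀/Q = 1.1e+07 rad/s; BW = Δω/(2π) = 1.751e+06 Hz.

(a) f₀ = 5315 Hz  (b) Q = 0.003036  (c) BW = 1.751e+06 Hz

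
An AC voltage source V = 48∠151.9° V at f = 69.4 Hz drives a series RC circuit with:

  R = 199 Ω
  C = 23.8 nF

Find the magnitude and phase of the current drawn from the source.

Step 1 — Angular frequency: ω = 2π·f = 2π·69.4 = 436.1 rad/s.
Step 2 — Component impedances:
  R: Z = R = 199 Ω
  C: Z = 1/(jωC) = -j/(ω·C) = 0 - j9.636e+04 Ω
Step 3 — Series combination: Z_total = R + C = 199 - j9.636e+04 Ω = 9.636e+04∠-89.9° Ω.
Step 4 — Source phasor: V = 48∠151.9° V = -42.34 + j22.61 V.
Step 5 — Ohm's law: I = V / Z_total = (-42.34 + j22.61) / (199 - j9.636e+04) = -0.0002355 - j0.0004389 A.
Step 6 — Convert to polar: |I| = 0.0004981 A, ∠I = -118.2°.

I = 0.0004981∠-118.2° A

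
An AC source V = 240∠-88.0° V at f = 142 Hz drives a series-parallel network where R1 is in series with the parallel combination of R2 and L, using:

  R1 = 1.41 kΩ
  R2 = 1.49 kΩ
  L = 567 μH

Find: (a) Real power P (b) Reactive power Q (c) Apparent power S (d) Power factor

Step 1 — Angular frequency: ω = 2π·f = 2π·142 = 892.2 rad/s.
Step 2 — Component impedances:
  R1: Z = R = 1410 Ω
  R2: Z = R = 1490 Ω
  L: Z = jωL = j·892.2·0.000567 = 0 + j0.5059 Ω
Step 3 — Parallel branch: R2 || L = 1/(1/R2 + 1/L) = 0.0001718 + j0.5059 Ω.
Step 4 — Series with R1: Z_total = R1 + (R2 || L) = 1410 + j0.5059 Ω = 1410∠0.0° Ω.
Step 5 — Source phasor: V = 240∠-88.0° V = 8.376 - j239.9 V.
Step 6 — Current: I = V / Z = 0.005879 - j0.1701 A = 0.1702∠-88.0° A.
Step 7 — Complex power: S = V·I* = 40.85 + j0.01466 VA.
Step 8 — Real power: P = Re(S) = 40.85 W.
Step 9 — Reactive power: Q = Im(S) = 0.01466 VAR.
Step 10 — Apparent power: |S| = 40.85 VA.
Step 11 — Power factor: PF = P/|S| = 1 (lagging).

(a) P = 40.85 W  (b) Q = 0.01466 VAR  (c) S = 40.85 VA  (d) PF = 1 (lagging)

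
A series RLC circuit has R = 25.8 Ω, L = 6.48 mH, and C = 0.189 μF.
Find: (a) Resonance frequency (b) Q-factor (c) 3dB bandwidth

Step 1 — Resonance: ω₀ = 1/√(LC) = 1/√(0.00648·1.89e-07) = 2.857e+04 rad/s.
Step 2 — f₀ = ω₀/(2π) = 4548 Hz.
Step 3 — Series Q: Q = ω₀L/R = 2.857e+04·0.00648/25.8 = 7.177.
Step 4 — Bandwidth: Δω = ω₀/Q = 3981 rad/s; BW = Δω/(2π) = 633.7 Hz.

(a) f₀ = 4548 Hz  (b) Q = 7.177  (c) BW = 633.7 Hz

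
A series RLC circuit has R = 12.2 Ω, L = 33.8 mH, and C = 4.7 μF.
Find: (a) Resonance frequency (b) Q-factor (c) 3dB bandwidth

Step 1 — Resonance: ω₀ = 1/√(LC) = 1/√(0.0338·4.7e-06) = 2509 rad/s.
Step 2 — f₀ = ω₀/(2π) = 399.3 Hz.
Step 3 — Series Q: Q = ω₀L/R = 2509·0.0338/12.2 = 6.951.
Step 4 — Bandwidth: Δω = ω₀/Q = 360.9 rad/s; BW = Δω/(2π) = 57.45 Hz.

(a) f₀ = 399.3 Hz  (b) Q = 6.951  (c) BW = 57.45 Hz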